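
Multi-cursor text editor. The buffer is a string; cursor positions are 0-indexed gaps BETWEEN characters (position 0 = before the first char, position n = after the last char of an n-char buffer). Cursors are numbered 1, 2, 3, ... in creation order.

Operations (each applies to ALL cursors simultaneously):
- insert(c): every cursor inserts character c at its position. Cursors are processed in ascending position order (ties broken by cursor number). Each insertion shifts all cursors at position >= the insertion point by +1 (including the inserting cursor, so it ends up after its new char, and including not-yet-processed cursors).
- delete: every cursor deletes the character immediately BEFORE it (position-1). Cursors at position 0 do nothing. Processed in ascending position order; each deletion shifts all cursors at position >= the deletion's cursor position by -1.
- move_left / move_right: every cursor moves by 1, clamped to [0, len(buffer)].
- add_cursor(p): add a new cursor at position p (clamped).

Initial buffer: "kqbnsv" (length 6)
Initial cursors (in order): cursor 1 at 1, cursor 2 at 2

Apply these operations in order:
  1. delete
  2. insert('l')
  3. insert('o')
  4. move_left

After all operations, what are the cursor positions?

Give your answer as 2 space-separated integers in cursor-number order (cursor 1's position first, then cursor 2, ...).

After op 1 (delete): buffer="bnsv" (len 4), cursors c1@0 c2@0, authorship ....
After op 2 (insert('l')): buffer="llbnsv" (len 6), cursors c1@2 c2@2, authorship 12....
After op 3 (insert('o')): buffer="lloobnsv" (len 8), cursors c1@4 c2@4, authorship 1212....
After op 4 (move_left): buffer="lloobnsv" (len 8), cursors c1@3 c2@3, authorship 1212....

Answer: 3 3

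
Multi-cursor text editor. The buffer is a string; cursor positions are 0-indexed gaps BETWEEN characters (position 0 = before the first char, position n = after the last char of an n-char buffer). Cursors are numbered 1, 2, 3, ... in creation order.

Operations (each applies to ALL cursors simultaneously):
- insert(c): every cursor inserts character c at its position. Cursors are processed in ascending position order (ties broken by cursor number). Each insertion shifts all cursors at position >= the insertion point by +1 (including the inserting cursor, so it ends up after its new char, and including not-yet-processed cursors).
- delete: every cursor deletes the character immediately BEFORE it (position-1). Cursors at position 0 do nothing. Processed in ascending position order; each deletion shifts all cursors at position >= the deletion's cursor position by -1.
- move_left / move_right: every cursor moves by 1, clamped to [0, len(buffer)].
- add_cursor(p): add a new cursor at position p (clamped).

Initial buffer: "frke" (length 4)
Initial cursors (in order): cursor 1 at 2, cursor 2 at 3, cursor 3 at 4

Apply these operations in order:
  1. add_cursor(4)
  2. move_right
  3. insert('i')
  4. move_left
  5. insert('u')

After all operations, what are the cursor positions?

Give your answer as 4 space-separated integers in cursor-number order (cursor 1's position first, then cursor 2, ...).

After op 1 (add_cursor(4)): buffer="frke" (len 4), cursors c1@2 c2@3 c3@4 c4@4, authorship ....
After op 2 (move_right): buffer="frke" (len 4), cursors c1@3 c2@4 c3@4 c4@4, authorship ....
After op 3 (insert('i')): buffer="frkieiii" (len 8), cursors c1@4 c2@8 c3@8 c4@8, authorship ...1.234
After op 4 (move_left): buffer="frkieiii" (len 8), cursors c1@3 c2@7 c3@7 c4@7, authorship ...1.234
After op 5 (insert('u')): buffer="frkuieiiuuui" (len 12), cursors c1@4 c2@11 c3@11 c4@11, authorship ...11.232344

Answer: 4 11 11 11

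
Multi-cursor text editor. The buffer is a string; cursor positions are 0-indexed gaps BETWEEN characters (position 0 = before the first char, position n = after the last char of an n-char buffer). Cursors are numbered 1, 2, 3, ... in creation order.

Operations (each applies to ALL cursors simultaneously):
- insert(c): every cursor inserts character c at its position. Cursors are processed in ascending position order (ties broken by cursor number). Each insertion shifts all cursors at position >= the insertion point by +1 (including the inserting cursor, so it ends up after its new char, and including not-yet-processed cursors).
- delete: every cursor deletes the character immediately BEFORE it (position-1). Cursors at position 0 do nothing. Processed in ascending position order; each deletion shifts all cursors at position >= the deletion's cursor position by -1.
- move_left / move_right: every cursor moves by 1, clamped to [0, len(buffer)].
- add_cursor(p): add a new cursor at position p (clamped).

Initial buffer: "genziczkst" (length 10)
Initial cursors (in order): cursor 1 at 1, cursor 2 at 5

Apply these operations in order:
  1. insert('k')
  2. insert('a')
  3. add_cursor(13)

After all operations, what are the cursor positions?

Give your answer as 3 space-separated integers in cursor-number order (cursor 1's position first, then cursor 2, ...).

After op 1 (insert('k')): buffer="gkenzikczkst" (len 12), cursors c1@2 c2@7, authorship .1....2.....
After op 2 (insert('a')): buffer="gkaenzikaczkst" (len 14), cursors c1@3 c2@9, authorship .11....22.....
After op 3 (add_cursor(13)): buffer="gkaenzikaczkst" (len 14), cursors c1@3 c2@9 c3@13, authorship .11....22.....

Answer: 3 9 13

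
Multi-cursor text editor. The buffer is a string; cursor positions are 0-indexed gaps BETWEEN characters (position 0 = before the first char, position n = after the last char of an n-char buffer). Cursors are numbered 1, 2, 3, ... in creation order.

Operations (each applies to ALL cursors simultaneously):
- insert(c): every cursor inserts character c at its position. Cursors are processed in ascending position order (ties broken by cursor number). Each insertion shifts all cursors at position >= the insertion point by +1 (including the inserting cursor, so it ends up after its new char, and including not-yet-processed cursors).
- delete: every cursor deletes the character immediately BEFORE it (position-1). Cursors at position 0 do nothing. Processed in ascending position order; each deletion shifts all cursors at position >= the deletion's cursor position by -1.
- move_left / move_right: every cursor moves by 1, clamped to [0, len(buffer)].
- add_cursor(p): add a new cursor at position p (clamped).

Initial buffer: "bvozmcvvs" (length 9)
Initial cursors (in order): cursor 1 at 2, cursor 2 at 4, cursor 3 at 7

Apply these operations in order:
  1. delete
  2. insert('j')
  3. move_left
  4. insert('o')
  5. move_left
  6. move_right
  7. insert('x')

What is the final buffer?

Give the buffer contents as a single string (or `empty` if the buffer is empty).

Answer: boxjooxjmcoxjvs

Derivation:
After op 1 (delete): buffer="bomcvs" (len 6), cursors c1@1 c2@2 c3@4, authorship ......
After op 2 (insert('j')): buffer="bjojmcjvs" (len 9), cursors c1@2 c2@4 c3@7, authorship .1.2..3..
After op 3 (move_left): buffer="bjojmcjvs" (len 9), cursors c1@1 c2@3 c3@6, authorship .1.2..3..
After op 4 (insert('o')): buffer="bojoojmcojvs" (len 12), cursors c1@2 c2@5 c3@9, authorship .11.22..33..
After op 5 (move_left): buffer="bojoojmcojvs" (len 12), cursors c1@1 c2@4 c3@8, authorship .11.22..33..
After op 6 (move_right): buffer="bojoojmcojvs" (len 12), cursors c1@2 c2@5 c3@9, authorship .11.22..33..
After op 7 (insert('x')): buffer="boxjooxjmcoxjvs" (len 15), cursors c1@3 c2@7 c3@12, authorship .111.222..333..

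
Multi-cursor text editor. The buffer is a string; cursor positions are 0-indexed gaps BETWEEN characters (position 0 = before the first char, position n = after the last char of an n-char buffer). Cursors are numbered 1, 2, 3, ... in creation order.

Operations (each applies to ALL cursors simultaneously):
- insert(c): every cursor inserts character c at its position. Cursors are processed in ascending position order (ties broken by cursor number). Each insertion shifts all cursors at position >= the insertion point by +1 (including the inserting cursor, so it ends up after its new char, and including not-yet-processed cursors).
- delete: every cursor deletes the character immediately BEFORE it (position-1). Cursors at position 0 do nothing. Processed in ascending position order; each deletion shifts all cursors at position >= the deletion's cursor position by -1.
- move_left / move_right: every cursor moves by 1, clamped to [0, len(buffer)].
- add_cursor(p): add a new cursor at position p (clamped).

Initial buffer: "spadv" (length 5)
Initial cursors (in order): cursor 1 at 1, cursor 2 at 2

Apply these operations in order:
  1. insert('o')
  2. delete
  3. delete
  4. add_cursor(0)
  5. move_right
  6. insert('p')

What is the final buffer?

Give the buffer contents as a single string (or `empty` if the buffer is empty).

Answer: apppdv

Derivation:
After op 1 (insert('o')): buffer="sopoadv" (len 7), cursors c1@2 c2@4, authorship .1.2...
After op 2 (delete): buffer="spadv" (len 5), cursors c1@1 c2@2, authorship .....
After op 3 (delete): buffer="adv" (len 3), cursors c1@0 c2@0, authorship ...
After op 4 (add_cursor(0)): buffer="adv" (len 3), cursors c1@0 c2@0 c3@0, authorship ...
After op 5 (move_right): buffer="adv" (len 3), cursors c1@1 c2@1 c3@1, authorship ...
After op 6 (insert('p')): buffer="apppdv" (len 6), cursors c1@4 c2@4 c3@4, authorship .123..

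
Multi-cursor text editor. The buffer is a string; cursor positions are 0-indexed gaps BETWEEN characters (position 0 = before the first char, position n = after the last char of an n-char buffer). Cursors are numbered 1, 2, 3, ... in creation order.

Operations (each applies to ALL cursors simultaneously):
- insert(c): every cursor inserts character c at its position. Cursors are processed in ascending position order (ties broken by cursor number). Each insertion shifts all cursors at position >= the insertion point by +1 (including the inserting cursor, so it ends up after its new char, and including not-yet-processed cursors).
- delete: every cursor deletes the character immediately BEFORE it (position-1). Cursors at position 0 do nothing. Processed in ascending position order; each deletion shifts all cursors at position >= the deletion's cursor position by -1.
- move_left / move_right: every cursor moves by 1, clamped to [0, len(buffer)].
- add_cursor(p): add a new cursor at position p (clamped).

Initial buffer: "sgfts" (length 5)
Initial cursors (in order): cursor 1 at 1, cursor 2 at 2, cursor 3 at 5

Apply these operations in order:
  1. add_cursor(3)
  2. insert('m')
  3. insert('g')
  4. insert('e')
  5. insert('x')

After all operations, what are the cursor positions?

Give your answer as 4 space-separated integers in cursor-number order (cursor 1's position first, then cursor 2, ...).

After op 1 (add_cursor(3)): buffer="sgfts" (len 5), cursors c1@1 c2@2 c4@3 c3@5, authorship .....
After op 2 (insert('m')): buffer="smgmfmtsm" (len 9), cursors c1@2 c2@4 c4@6 c3@9, authorship .1.2.4..3
After op 3 (insert('g')): buffer="smggmgfmgtsmg" (len 13), cursors c1@3 c2@6 c4@9 c3@13, authorship .11.22.44..33
After op 4 (insert('e')): buffer="smgegmgefmgetsmge" (len 17), cursors c1@4 c2@8 c4@12 c3@17, authorship .111.222.444..333
After op 5 (insert('x')): buffer="smgexgmgexfmgextsmgex" (len 21), cursors c1@5 c2@10 c4@15 c3@21, authorship .1111.2222.4444..3333

Answer: 5 10 21 15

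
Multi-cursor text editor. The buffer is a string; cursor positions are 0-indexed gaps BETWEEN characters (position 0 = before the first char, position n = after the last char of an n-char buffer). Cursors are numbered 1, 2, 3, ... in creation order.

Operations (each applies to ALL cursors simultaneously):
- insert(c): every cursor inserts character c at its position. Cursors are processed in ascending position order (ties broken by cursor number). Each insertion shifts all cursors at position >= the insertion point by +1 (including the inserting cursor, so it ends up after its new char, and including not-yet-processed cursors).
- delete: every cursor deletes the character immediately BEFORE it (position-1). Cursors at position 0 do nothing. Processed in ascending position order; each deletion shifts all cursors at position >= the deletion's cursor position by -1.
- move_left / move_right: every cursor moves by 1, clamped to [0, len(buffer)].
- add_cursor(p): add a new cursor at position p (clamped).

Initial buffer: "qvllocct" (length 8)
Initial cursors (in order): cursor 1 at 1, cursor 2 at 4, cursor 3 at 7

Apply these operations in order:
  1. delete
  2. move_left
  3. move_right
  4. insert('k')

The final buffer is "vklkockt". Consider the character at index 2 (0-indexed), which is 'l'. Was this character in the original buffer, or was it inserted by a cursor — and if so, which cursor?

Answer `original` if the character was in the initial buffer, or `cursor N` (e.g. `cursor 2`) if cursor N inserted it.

Answer: original

Derivation:
After op 1 (delete): buffer="vloct" (len 5), cursors c1@0 c2@2 c3@4, authorship .....
After op 2 (move_left): buffer="vloct" (len 5), cursors c1@0 c2@1 c3@3, authorship .....
After op 3 (move_right): buffer="vloct" (len 5), cursors c1@1 c2@2 c3@4, authorship .....
After op 4 (insert('k')): buffer="vklkockt" (len 8), cursors c1@2 c2@4 c3@7, authorship .1.2..3.
Authorship (.=original, N=cursor N): . 1 . 2 . . 3 .
Index 2: author = original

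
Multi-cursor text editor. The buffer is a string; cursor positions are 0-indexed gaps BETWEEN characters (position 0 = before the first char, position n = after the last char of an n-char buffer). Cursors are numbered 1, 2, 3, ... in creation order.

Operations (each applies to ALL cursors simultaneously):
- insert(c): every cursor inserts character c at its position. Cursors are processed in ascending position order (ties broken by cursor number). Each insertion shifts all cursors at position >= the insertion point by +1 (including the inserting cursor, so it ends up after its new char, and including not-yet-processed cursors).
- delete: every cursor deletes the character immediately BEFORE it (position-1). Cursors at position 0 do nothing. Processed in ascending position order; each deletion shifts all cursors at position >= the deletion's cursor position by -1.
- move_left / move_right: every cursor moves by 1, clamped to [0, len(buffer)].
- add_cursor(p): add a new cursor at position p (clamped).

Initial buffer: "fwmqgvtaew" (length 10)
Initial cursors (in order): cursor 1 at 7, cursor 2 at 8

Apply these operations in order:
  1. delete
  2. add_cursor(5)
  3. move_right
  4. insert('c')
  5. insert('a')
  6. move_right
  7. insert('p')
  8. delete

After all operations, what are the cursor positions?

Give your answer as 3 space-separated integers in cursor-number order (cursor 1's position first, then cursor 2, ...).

After op 1 (delete): buffer="fwmqgvew" (len 8), cursors c1@6 c2@6, authorship ........
After op 2 (add_cursor(5)): buffer="fwmqgvew" (len 8), cursors c3@5 c1@6 c2@6, authorship ........
After op 3 (move_right): buffer="fwmqgvew" (len 8), cursors c3@6 c1@7 c2@7, authorship ........
After op 4 (insert('c')): buffer="fwmqgvceccw" (len 11), cursors c3@7 c1@10 c2@10, authorship ......3.12.
After op 5 (insert('a')): buffer="fwmqgvcaeccaaw" (len 14), cursors c3@8 c1@13 c2@13, authorship ......33.1212.
After op 6 (move_right): buffer="fwmqgvcaeccaaw" (len 14), cursors c3@9 c1@14 c2@14, authorship ......33.1212.
After op 7 (insert('p')): buffer="fwmqgvcaepccaawpp" (len 17), cursors c3@10 c1@17 c2@17, authorship ......33.31212.12
After op 8 (delete): buffer="fwmqgvcaeccaaw" (len 14), cursors c3@9 c1@14 c2@14, authorship ......33.1212.

Answer: 14 14 9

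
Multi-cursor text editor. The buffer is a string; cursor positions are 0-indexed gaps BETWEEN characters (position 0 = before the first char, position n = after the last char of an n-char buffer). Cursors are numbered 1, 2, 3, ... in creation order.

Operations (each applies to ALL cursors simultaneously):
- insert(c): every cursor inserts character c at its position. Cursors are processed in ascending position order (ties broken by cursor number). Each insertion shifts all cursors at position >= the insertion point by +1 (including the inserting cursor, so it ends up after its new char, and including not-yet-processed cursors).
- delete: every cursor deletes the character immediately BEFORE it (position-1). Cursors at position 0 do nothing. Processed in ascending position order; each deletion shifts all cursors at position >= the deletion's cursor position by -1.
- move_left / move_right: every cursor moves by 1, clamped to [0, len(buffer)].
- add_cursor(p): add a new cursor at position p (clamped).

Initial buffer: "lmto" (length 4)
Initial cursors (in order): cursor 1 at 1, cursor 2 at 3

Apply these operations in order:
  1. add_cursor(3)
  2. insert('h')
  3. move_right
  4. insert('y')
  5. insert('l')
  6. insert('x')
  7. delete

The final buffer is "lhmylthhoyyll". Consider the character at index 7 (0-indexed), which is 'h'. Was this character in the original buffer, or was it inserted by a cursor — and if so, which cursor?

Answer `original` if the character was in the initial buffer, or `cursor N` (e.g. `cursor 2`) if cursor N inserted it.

After op 1 (add_cursor(3)): buffer="lmto" (len 4), cursors c1@1 c2@3 c3@3, authorship ....
After op 2 (insert('h')): buffer="lhmthho" (len 7), cursors c1@2 c2@6 c3@6, authorship .1..23.
After op 3 (move_right): buffer="lhmthho" (len 7), cursors c1@3 c2@7 c3@7, authorship .1..23.
After op 4 (insert('y')): buffer="lhmythhoyy" (len 10), cursors c1@4 c2@10 c3@10, authorship .1.1.23.23
After op 5 (insert('l')): buffer="lhmylthhoyyll" (len 13), cursors c1@5 c2@13 c3@13, authorship .1.11.23.2323
After op 6 (insert('x')): buffer="lhmylxthhoyyllxx" (len 16), cursors c1@6 c2@16 c3@16, authorship .1.111.23.232323
After op 7 (delete): buffer="lhmylthhoyyll" (len 13), cursors c1@5 c2@13 c3@13, authorship .1.11.23.2323
Authorship (.=original, N=cursor N): . 1 . 1 1 . 2 3 . 2 3 2 3
Index 7: author = 3

Answer: cursor 3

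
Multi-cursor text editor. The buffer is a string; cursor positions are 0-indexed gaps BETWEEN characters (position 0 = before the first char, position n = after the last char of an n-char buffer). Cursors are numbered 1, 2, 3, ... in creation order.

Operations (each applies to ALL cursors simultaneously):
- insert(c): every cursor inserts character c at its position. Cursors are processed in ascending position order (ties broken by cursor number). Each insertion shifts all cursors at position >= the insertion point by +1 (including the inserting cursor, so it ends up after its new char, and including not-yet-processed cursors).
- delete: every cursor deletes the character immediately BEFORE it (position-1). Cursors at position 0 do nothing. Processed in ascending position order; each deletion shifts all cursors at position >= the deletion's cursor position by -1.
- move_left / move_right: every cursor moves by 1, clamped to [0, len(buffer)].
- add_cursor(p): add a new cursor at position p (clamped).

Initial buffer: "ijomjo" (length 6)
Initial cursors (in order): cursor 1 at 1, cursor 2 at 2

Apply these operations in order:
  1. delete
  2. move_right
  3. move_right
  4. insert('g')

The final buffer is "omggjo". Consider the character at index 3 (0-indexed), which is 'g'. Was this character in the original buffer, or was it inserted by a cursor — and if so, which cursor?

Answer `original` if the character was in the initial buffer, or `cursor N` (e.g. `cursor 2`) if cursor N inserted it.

After op 1 (delete): buffer="omjo" (len 4), cursors c1@0 c2@0, authorship ....
After op 2 (move_right): buffer="omjo" (len 4), cursors c1@1 c2@1, authorship ....
After op 3 (move_right): buffer="omjo" (len 4), cursors c1@2 c2@2, authorship ....
After op 4 (insert('g')): buffer="omggjo" (len 6), cursors c1@4 c2@4, authorship ..12..
Authorship (.=original, N=cursor N): . . 1 2 . .
Index 3: author = 2

Answer: cursor 2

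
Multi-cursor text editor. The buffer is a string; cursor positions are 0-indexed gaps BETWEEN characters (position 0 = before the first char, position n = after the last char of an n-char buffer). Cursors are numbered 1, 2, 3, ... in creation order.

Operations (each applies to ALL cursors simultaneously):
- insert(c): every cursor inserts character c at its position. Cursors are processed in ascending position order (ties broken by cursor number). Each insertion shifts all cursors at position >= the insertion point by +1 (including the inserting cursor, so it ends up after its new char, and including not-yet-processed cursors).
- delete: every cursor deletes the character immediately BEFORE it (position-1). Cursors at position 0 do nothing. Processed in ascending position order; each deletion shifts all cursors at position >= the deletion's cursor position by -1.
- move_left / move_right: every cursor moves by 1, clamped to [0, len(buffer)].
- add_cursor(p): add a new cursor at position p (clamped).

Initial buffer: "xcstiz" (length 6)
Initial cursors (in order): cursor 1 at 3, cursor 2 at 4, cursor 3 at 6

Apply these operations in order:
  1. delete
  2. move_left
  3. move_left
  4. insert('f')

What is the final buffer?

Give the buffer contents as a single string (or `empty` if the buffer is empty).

After op 1 (delete): buffer="xci" (len 3), cursors c1@2 c2@2 c3@3, authorship ...
After op 2 (move_left): buffer="xci" (len 3), cursors c1@1 c2@1 c3@2, authorship ...
After op 3 (move_left): buffer="xci" (len 3), cursors c1@0 c2@0 c3@1, authorship ...
After op 4 (insert('f')): buffer="ffxfci" (len 6), cursors c1@2 c2@2 c3@4, authorship 12.3..

Answer: ffxfci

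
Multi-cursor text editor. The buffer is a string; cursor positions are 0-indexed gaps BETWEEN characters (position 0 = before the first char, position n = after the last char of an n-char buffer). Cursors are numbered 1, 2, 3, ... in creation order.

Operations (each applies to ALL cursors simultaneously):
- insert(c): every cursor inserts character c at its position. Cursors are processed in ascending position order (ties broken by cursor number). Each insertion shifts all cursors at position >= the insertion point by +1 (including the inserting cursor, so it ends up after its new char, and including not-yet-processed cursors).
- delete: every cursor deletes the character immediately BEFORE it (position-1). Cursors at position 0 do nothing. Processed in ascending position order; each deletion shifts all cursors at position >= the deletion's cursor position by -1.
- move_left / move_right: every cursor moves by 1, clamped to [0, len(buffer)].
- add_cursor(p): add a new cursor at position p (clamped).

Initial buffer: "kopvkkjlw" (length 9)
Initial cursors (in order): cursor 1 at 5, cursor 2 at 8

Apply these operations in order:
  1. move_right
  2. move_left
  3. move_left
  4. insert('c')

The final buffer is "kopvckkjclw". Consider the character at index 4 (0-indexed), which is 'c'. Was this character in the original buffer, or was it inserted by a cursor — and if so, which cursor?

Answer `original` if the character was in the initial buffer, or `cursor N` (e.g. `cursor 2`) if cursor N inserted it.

After op 1 (move_right): buffer="kopvkkjlw" (len 9), cursors c1@6 c2@9, authorship .........
After op 2 (move_left): buffer="kopvkkjlw" (len 9), cursors c1@5 c2@8, authorship .........
After op 3 (move_left): buffer="kopvkkjlw" (len 9), cursors c1@4 c2@7, authorship .........
After op 4 (insert('c')): buffer="kopvckkjclw" (len 11), cursors c1@5 c2@9, authorship ....1...2..
Authorship (.=original, N=cursor N): . . . . 1 . . . 2 . .
Index 4: author = 1

Answer: cursor 1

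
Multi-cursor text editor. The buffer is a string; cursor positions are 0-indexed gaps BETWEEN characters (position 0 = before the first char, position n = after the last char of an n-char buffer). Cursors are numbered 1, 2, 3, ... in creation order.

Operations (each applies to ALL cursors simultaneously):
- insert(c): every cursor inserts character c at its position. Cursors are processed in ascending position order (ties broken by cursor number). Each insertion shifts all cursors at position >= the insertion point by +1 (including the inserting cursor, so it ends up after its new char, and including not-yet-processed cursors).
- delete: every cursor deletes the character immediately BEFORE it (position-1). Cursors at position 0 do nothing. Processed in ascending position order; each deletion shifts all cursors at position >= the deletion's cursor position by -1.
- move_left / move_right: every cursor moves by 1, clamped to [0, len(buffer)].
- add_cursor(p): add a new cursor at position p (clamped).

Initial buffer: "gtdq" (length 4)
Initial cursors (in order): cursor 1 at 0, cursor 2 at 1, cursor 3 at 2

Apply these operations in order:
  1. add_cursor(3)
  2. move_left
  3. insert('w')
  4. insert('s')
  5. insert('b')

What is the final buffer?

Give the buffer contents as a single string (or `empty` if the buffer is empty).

After op 1 (add_cursor(3)): buffer="gtdq" (len 4), cursors c1@0 c2@1 c3@2 c4@3, authorship ....
After op 2 (move_left): buffer="gtdq" (len 4), cursors c1@0 c2@0 c3@1 c4@2, authorship ....
After op 3 (insert('w')): buffer="wwgwtwdq" (len 8), cursors c1@2 c2@2 c3@4 c4@6, authorship 12.3.4..
After op 4 (insert('s')): buffer="wwssgwstwsdq" (len 12), cursors c1@4 c2@4 c3@7 c4@10, authorship 1212.33.44..
After op 5 (insert('b')): buffer="wwssbbgwsbtwsbdq" (len 16), cursors c1@6 c2@6 c3@10 c4@14, authorship 121212.333.444..

Answer: wwssbbgwsbtwsbdq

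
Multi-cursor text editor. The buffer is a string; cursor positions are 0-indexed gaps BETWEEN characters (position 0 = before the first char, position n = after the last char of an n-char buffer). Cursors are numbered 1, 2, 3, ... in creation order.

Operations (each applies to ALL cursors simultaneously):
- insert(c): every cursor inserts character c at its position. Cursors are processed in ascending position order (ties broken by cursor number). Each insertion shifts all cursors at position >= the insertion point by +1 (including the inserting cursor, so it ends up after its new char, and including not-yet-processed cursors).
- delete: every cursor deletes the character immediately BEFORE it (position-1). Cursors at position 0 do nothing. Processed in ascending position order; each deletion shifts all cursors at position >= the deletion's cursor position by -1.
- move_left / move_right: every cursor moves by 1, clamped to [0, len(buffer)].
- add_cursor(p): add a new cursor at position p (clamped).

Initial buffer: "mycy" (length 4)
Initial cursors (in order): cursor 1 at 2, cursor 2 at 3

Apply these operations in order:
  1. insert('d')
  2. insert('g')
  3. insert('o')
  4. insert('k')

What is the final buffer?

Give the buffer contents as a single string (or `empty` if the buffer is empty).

Answer: mydgokcdgoky

Derivation:
After op 1 (insert('d')): buffer="mydcdy" (len 6), cursors c1@3 c2@5, authorship ..1.2.
After op 2 (insert('g')): buffer="mydgcdgy" (len 8), cursors c1@4 c2@7, authorship ..11.22.
After op 3 (insert('o')): buffer="mydgocdgoy" (len 10), cursors c1@5 c2@9, authorship ..111.222.
After op 4 (insert('k')): buffer="mydgokcdgoky" (len 12), cursors c1@6 c2@11, authorship ..1111.2222.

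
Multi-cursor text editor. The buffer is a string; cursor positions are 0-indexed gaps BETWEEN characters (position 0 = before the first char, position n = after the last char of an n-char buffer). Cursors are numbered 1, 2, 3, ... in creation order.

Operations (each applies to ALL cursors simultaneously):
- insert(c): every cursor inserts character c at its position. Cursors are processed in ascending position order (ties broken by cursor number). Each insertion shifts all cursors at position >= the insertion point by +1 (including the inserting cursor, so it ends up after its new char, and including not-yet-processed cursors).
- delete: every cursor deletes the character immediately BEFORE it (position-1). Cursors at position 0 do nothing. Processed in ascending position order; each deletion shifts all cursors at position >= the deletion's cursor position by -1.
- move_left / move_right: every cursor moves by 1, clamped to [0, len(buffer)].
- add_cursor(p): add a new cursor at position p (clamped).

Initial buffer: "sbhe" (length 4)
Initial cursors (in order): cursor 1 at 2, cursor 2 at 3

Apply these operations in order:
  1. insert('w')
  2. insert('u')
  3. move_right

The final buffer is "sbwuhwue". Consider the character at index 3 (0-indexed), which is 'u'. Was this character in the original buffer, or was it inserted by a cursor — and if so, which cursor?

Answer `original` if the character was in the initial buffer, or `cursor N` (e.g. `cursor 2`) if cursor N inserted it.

After op 1 (insert('w')): buffer="sbwhwe" (len 6), cursors c1@3 c2@5, authorship ..1.2.
After op 2 (insert('u')): buffer="sbwuhwue" (len 8), cursors c1@4 c2@7, authorship ..11.22.
After op 3 (move_right): buffer="sbwuhwue" (len 8), cursors c1@5 c2@8, authorship ..11.22.
Authorship (.=original, N=cursor N): . . 1 1 . 2 2 .
Index 3: author = 1

Answer: cursor 1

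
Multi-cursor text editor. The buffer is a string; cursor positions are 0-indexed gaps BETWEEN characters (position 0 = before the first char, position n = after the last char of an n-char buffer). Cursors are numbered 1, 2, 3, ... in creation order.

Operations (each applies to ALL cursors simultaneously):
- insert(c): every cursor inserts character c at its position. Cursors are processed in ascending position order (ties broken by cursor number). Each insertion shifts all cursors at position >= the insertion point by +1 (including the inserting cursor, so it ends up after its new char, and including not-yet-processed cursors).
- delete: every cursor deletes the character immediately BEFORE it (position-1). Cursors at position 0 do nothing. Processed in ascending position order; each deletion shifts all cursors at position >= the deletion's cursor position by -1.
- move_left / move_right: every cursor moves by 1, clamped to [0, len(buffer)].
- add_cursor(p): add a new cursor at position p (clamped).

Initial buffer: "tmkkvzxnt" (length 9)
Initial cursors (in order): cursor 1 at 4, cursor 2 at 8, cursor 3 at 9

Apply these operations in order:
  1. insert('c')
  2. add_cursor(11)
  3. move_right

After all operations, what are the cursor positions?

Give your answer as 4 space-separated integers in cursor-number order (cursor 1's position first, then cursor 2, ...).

After op 1 (insert('c')): buffer="tmkkcvzxnctc" (len 12), cursors c1@5 c2@10 c3@12, authorship ....1....2.3
After op 2 (add_cursor(11)): buffer="tmkkcvzxnctc" (len 12), cursors c1@5 c2@10 c4@11 c3@12, authorship ....1....2.3
After op 3 (move_right): buffer="tmkkcvzxnctc" (len 12), cursors c1@6 c2@11 c3@12 c4@12, authorship ....1....2.3

Answer: 6 11 12 12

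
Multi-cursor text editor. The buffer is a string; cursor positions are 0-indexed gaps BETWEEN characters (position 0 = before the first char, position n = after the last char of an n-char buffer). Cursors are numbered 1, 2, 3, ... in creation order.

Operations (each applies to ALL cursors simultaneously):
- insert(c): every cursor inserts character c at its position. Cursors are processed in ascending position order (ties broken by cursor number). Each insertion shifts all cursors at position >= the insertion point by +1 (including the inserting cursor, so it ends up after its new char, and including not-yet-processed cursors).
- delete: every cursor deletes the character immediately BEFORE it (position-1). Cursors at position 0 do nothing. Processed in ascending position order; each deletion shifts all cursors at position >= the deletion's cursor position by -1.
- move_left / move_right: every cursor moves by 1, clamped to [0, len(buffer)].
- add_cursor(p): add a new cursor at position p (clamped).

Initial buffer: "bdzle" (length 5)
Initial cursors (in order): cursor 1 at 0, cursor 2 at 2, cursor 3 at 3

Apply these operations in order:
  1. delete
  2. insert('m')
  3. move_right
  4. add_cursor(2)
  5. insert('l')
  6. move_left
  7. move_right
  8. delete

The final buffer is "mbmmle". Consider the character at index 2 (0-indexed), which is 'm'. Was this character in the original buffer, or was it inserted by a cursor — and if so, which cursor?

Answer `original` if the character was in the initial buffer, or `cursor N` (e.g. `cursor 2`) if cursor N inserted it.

Answer: cursor 2

Derivation:
After op 1 (delete): buffer="ble" (len 3), cursors c1@0 c2@1 c3@1, authorship ...
After op 2 (insert('m')): buffer="mbmmle" (len 6), cursors c1@1 c2@4 c3@4, authorship 1.23..
After op 3 (move_right): buffer="mbmmle" (len 6), cursors c1@2 c2@5 c3@5, authorship 1.23..
After op 4 (add_cursor(2)): buffer="mbmmle" (len 6), cursors c1@2 c4@2 c2@5 c3@5, authorship 1.23..
After op 5 (insert('l')): buffer="mbllmmllle" (len 10), cursors c1@4 c4@4 c2@9 c3@9, authorship 1.1423.23.
After op 6 (move_left): buffer="mbllmmllle" (len 10), cursors c1@3 c4@3 c2@8 c3@8, authorship 1.1423.23.
After op 7 (move_right): buffer="mbllmmllle" (len 10), cursors c1@4 c4@4 c2@9 c3@9, authorship 1.1423.23.
After op 8 (delete): buffer="mbmmle" (len 6), cursors c1@2 c4@2 c2@5 c3@5, authorship 1.23..
Authorship (.=original, N=cursor N): 1 . 2 3 . .
Index 2: author = 2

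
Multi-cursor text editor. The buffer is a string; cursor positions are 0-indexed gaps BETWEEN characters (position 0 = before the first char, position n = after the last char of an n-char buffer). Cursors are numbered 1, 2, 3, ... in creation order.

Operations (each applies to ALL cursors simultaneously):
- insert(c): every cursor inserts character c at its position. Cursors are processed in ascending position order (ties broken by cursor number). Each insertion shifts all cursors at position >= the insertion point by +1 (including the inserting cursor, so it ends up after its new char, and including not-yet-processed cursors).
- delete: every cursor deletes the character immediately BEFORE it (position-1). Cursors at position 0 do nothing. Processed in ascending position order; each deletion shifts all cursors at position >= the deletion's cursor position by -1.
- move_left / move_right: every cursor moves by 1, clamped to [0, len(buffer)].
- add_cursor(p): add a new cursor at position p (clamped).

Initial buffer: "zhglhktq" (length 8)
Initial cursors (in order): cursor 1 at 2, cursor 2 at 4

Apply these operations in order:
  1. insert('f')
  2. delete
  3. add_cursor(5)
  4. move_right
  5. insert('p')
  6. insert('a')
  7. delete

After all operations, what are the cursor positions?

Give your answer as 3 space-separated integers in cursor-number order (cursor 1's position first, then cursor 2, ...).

Answer: 4 7 9

Derivation:
After op 1 (insert('f')): buffer="zhfglfhktq" (len 10), cursors c1@3 c2@6, authorship ..1..2....
After op 2 (delete): buffer="zhglhktq" (len 8), cursors c1@2 c2@4, authorship ........
After op 3 (add_cursor(5)): buffer="zhglhktq" (len 8), cursors c1@2 c2@4 c3@5, authorship ........
After op 4 (move_right): buffer="zhglhktq" (len 8), cursors c1@3 c2@5 c3@6, authorship ........
After op 5 (insert('p')): buffer="zhgplhpkptq" (len 11), cursors c1@4 c2@7 c3@9, authorship ...1..2.3..
After op 6 (insert('a')): buffer="zhgpalhpakpatq" (len 14), cursors c1@5 c2@9 c3@12, authorship ...11..22.33..
After op 7 (delete): buffer="zhgplhpkptq" (len 11), cursors c1@4 c2@7 c3@9, authorship ...1..2.3..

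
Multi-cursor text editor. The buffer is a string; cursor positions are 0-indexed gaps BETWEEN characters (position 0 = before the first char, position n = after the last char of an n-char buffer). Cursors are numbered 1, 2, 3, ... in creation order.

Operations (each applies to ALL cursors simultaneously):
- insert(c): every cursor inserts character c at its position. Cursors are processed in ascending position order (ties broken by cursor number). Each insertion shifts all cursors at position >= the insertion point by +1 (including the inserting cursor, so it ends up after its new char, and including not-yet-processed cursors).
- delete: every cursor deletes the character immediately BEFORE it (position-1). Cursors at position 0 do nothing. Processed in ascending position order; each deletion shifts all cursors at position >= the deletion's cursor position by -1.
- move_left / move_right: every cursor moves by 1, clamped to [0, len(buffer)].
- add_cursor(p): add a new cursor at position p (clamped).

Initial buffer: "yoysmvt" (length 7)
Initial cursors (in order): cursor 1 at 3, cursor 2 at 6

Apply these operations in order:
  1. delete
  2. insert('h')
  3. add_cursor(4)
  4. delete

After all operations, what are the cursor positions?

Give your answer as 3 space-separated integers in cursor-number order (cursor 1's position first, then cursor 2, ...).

Answer: 2 3 2

Derivation:
After op 1 (delete): buffer="yosmt" (len 5), cursors c1@2 c2@4, authorship .....
After op 2 (insert('h')): buffer="yohsmht" (len 7), cursors c1@3 c2@6, authorship ..1..2.
After op 3 (add_cursor(4)): buffer="yohsmht" (len 7), cursors c1@3 c3@4 c2@6, authorship ..1..2.
After op 4 (delete): buffer="yomt" (len 4), cursors c1@2 c3@2 c2@3, authorship ....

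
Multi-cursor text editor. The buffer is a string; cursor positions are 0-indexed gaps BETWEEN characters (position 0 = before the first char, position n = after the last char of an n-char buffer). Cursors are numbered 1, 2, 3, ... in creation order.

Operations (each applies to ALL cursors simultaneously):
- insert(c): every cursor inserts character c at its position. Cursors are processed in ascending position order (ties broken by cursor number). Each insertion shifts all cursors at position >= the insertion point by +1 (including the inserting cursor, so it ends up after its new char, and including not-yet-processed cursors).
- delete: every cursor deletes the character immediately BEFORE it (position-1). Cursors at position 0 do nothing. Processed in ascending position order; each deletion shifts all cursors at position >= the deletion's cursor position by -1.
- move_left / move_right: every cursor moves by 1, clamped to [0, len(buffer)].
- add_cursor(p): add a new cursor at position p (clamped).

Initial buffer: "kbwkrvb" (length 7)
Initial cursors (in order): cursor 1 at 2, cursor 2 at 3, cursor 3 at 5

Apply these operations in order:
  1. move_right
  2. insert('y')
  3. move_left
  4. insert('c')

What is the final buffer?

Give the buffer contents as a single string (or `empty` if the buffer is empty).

Answer: kbwcykcyrvcyb

Derivation:
After op 1 (move_right): buffer="kbwkrvb" (len 7), cursors c1@3 c2@4 c3@6, authorship .......
After op 2 (insert('y')): buffer="kbwykyrvyb" (len 10), cursors c1@4 c2@6 c3@9, authorship ...1.2..3.
After op 3 (move_left): buffer="kbwykyrvyb" (len 10), cursors c1@3 c2@5 c3@8, authorship ...1.2..3.
After op 4 (insert('c')): buffer="kbwcykcyrvcyb" (len 13), cursors c1@4 c2@7 c3@11, authorship ...11.22..33.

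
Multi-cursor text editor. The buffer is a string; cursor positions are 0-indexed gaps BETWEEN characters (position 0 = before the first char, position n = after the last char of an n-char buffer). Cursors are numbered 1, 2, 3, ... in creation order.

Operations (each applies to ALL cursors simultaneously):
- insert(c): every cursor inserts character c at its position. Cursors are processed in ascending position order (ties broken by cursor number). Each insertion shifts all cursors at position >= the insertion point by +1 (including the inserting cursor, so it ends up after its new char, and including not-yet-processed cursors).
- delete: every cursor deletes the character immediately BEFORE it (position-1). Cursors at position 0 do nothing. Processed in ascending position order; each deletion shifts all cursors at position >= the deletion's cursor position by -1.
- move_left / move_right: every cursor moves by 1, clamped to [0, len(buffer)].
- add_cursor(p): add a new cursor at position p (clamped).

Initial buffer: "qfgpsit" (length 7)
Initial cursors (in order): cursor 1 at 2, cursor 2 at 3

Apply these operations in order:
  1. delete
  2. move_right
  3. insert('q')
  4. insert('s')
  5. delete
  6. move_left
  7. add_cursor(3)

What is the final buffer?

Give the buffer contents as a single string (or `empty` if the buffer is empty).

Answer: qpqqsit

Derivation:
After op 1 (delete): buffer="qpsit" (len 5), cursors c1@1 c2@1, authorship .....
After op 2 (move_right): buffer="qpsit" (len 5), cursors c1@2 c2@2, authorship .....
After op 3 (insert('q')): buffer="qpqqsit" (len 7), cursors c1@4 c2@4, authorship ..12...
After op 4 (insert('s')): buffer="qpqqsssit" (len 9), cursors c1@6 c2@6, authorship ..1212...
After op 5 (delete): buffer="qpqqsit" (len 7), cursors c1@4 c2@4, authorship ..12...
After op 6 (move_left): buffer="qpqqsit" (len 7), cursors c1@3 c2@3, authorship ..12...
After op 7 (add_cursor(3)): buffer="qpqqsit" (len 7), cursors c1@3 c2@3 c3@3, authorship ..12...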